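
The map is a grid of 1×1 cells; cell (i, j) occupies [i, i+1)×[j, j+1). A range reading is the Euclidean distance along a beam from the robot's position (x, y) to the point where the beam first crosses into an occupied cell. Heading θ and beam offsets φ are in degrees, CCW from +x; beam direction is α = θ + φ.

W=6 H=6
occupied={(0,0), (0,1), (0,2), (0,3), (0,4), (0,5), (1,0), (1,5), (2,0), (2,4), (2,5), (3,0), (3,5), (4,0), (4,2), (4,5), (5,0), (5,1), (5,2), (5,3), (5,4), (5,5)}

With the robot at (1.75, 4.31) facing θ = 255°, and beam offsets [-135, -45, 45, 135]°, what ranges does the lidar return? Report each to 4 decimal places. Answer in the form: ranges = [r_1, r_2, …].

ranges = [0.7967, 0.8660, 3.8221, 0.2887]

beam 1: φ=-135°, α=120°
  cosα=-0.5000 sinα=0.8660 | (1,4) | tMaxX 1.5000 tMaxY 0.7967 | tΔX 2.0000 tΔY 1.1547
    t=0.7967 [y] (1,5) — stop
  → r_1 = 0.7967
beam 2: φ=-45°, α=210°
  cosα=-0.8660 sinα=-0.5000 | (1,4) | tMaxX 0.8660 tMaxY 0.6200 | tΔX 1.1547 tΔY 2.0000
    t=0.6200 [y] (1,3)
    t=0.8660 [x] (0,3) — stop
  → r_2 = 0.8660
beam 3: φ=45°, α=300°
  cosα=0.5000 sinα=-0.8660 | (1,4) | tMaxX 0.5000 tMaxY 0.3580 | tΔX 2.0000 tΔY 1.1547
    t=0.3580 [y] (1,3)
    t=0.5000 [x] (2,3)
    t=1.5127 [y] (2,2)
    t=2.5000 [x] (3,2)
    t=2.6674 [y] (3,1)
    t=3.8221 [y] (3,0) — stop
  → r_3 = 3.8221
beam 4: φ=135°, α=30°
  cosα=0.8660 sinα=0.5000 | (1,4) | tMaxX 0.2887 tMaxY 1.3800 | tΔX 1.1547 tΔY 2.0000
    t=0.2887 [x] (2,4) — stop
  → r_4 = 0.2887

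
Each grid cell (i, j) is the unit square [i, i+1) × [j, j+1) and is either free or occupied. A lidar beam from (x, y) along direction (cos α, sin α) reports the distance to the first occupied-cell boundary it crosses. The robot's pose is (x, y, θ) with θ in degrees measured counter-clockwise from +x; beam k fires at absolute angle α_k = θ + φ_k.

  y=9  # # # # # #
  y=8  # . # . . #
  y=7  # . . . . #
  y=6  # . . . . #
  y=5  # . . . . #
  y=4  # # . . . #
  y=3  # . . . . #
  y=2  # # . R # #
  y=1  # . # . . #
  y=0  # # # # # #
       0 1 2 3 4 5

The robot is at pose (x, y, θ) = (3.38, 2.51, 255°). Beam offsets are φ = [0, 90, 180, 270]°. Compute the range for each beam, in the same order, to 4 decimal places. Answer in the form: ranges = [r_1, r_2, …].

ranges = [1.4682, 0.6419, 6.2592, 1.4287]

beam 1: φ=0°, α=255°
  d=(-0.2588,-0.9659)  start (3,2)  tX=1.4682 tY=0.5280  stride 1/|dx|=3.8637 1/|dy|=1.0353
    cross y-line → (3,1), t=0.5280
    cross x-line → (2,1), t=1.4682 (wall)
  → r_1 = 1.4682
beam 2: φ=90°, α=345°
  d=(0.9659,-0.2588)  start (3,2)  tX=0.6419 tY=1.9705  stride 1/|dx|=1.0353 1/|dy|=3.8637
    cross x-line → (4,2), t=0.6419 (wall)
  → r_2 = 0.6419
beam 3: φ=180°, α=75°
  d=(0.2588,0.9659)  start (3,2)  tX=2.3955 tY=0.5073  stride 1/|dx|=3.8637 1/|dy|=1.0353
    cross y-line → (3,3), t=0.5073
    cross y-line → (3,4), t=1.5426
    cross x-line → (4,4), t=2.3955
    cross y-line → (4,5), t=2.5778
    cross y-line → (4,6), t=3.6131
    cross y-line → (4,7), t=4.6484
    cross y-line → (4,8), t=5.6837
    cross x-line → (5,8), t=6.2592 (wall)
  → r_3 = 6.2592
beam 4: φ=270°, α=165°
  d=(-0.9659,0.2588)  start (3,2)  tX=0.3934 tY=1.8932  stride 1/|dx|=1.0353 1/|dy|=3.8637
    cross x-line → (2,2), t=0.3934
    cross x-line → (1,2), t=1.4287 (wall)
  → r_4 = 1.4287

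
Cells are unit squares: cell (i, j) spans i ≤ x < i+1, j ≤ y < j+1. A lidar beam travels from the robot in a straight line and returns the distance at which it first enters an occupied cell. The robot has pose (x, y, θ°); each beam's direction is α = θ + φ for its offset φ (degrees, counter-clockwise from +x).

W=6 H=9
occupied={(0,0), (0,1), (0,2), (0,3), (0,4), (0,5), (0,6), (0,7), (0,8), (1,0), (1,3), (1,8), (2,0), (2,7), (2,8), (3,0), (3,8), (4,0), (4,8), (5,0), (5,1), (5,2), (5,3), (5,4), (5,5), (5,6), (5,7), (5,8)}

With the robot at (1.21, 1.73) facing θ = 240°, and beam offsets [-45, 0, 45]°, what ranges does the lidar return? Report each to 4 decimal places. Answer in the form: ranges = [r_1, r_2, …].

beam 1: φ=-45°, α=195°
  cosα=-0.9659 sinα=-0.2588 | (1,1) | tMaxX 0.2174 tMaxY 2.8205 | tΔX 1.0353 tΔY 3.8637
    t=0.2174 [x] (0,1) — stop
  → r_1 = 0.2174
beam 2: φ=0°, α=240°
  cosα=-0.5000 sinα=-0.8660 | (1,1) | tMaxX 0.4200 tMaxY 0.8429 | tΔX 2.0000 tΔY 1.1547
    t=0.4200 [x] (0,1) — stop
  → r_2 = 0.4200
beam 3: φ=45°, α=285°
  cosα=0.2588 sinα=-0.9659 | (1,1) | tMaxX 3.0523 tMaxY 0.7558 | tΔX 3.8637 tΔY 1.0353
    t=0.7558 [y] (1,0) — stop
  → r_3 = 0.7558

ranges = [0.2174, 0.4200, 0.7558]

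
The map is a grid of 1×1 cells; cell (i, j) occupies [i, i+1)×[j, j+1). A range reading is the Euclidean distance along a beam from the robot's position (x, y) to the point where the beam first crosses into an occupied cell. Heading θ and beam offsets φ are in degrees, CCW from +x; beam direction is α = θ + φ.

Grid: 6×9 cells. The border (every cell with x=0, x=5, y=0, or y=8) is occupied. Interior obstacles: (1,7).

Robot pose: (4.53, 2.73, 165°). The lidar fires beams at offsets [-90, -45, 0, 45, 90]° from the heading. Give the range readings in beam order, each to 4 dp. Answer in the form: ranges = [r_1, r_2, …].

beam 1: φ=-90°, α=75°
  direction (0.2588, 0.9659); cell (4,2); t to first gridline: x 1.8159, y 0.2795 (then +3.8637 / +1.0353)
    (4,3) via y @ 0.2795
    (4,4) via y @ 1.3148
    (5,4) via x @ 1.8159  # hit
  → r_1 = 1.8159
beam 2: φ=-45°, α=120°
  direction (-0.5000, 0.8660); cell (4,2); t to first gridline: x 1.0600, y 0.3118 (then +2.0000 / +1.1547)
    (4,3) via y @ 0.3118
    (3,3) via x @ 1.0600
    (3,4) via y @ 1.4665
    (3,5) via y @ 2.6212
    (2,5) via x @ 3.0600
    (2,6) via y @ 3.7759
    (2,7) via y @ 4.9306
    (1,7) via x @ 5.0600  # hit
  → r_2 = 5.0600
beam 3: φ=0°, α=165°
  direction (-0.9659, 0.2588); cell (4,2); t to first gridline: x 0.5487, y 1.0432 (then +1.0353 / +3.8637)
    (3,2) via x @ 0.5487
    (3,3) via y @ 1.0432
    (2,3) via x @ 1.5840
    (1,3) via x @ 2.6192
    (0,3) via x @ 3.6545  # hit
  → r_3 = 3.6545
beam 4: φ=45°, α=210°
  direction (-0.8660, -0.5000); cell (4,2); t to first gridline: x 0.6120, y 1.4600 (then +1.1547 / +2.0000)
    (3,2) via x @ 0.6120
    (3,1) via y @ 1.4600
    (2,1) via x @ 1.7667
    (1,1) via x @ 2.9214
    (1,0) via y @ 3.4600  # hit
  → r_4 = 3.4600
beam 5: φ=90°, α=255°
  direction (-0.2588, -0.9659); cell (4,2); t to first gridline: x 2.0478, y 0.7558 (then +3.8637 / +1.0353)
    (4,1) via y @ 0.7558
    (4,0) via y @ 1.7910  # hit
  → r_5 = 1.7910

ranges = [1.8159, 5.0600, 3.6545, 3.4600, 1.7910]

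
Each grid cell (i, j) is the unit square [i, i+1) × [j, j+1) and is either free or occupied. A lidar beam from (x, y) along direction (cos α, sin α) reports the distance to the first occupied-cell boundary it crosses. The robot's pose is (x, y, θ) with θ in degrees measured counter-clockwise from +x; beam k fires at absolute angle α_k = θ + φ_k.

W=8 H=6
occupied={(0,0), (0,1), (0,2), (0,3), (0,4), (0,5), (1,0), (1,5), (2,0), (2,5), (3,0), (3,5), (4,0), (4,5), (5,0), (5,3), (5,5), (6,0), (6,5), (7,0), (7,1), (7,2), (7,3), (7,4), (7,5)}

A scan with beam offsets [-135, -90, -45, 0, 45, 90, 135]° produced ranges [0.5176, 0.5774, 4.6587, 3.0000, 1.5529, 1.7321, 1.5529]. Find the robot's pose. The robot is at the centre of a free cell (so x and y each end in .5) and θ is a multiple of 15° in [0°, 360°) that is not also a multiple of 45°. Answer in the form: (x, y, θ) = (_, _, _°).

Enumerate (i+0.5, j+0.5, θ) over the 23 free cells and 16 admissible headings. For each, cast all 7 beams and compare to the given ranges.
  (4.5, 3.5, 165°): beam 1 = 0.5774 ≠ 0.5176 ✗
  (3.5, 4.5, 120°): beam 1 = 1.9319 ≠ 0.5176 ✗
  (3.5, 4.5, 165°): beam 1 = 1.0000 ≠ 0.5176 ✗
  (6.5, 2.5, 105°): beam 1 = 0.5774 ≠ 0.5176 ✗
  (2.5, 3.5, 300°): beam 1 = 1.5529 ≠ 0.5176 ✗
  …
  (5.5, 2.5, 210°): r_1=0.5176, r_2=0.5774, r_3=4.6587, r_4=3.0000, r_5=1.5529, r_6=1.7321, r_7=1.5529 — all match ✓
No second candidate reproduces the full scan.

(x, y, θ) = (5.5, 2.5, 210°)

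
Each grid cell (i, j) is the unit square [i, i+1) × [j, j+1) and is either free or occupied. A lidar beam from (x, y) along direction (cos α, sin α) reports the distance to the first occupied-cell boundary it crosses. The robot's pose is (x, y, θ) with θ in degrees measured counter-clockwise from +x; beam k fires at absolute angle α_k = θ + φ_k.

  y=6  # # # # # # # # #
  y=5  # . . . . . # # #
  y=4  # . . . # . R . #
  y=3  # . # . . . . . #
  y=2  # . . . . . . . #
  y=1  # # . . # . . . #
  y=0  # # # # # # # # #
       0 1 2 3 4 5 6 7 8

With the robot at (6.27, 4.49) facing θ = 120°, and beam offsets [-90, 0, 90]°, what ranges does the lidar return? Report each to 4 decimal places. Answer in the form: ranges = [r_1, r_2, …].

ranges = [1.0200, 1.7436, 4.9800]

beam 1: φ=-90°, α=30°
  direction (0.8660, 0.5000); cell (6,4); t to first gridline: x 0.8429, y 1.0200 (then +1.1547 / +2.0000)
    (7,4) via x @ 0.8429
    (7,5) via y @ 1.0200  # hit
  → r_1 = 1.0200
beam 2: φ=0°, α=120°
  direction (-0.5000, 0.8660); cell (6,4); t to first gridline: x 0.5400, y 0.5889 (then +2.0000 / +1.1547)
    (5,4) via x @ 0.5400
    (5,5) via y @ 0.5889
    (5,6) via y @ 1.7436  # hit
  → r_2 = 1.7436
beam 3: φ=90°, α=210°
  direction (-0.8660, -0.5000); cell (6,4); t to first gridline: x 0.3118, y 0.9800 (then +1.1547 / +2.0000)
    (5,4) via x @ 0.3118
    (5,3) via y @ 0.9800
    (4,3) via x @ 1.4665
    (3,3) via x @ 2.6212
    (3,2) via y @ 2.9800
    (2,2) via x @ 3.7759
    (1,2) via x @ 4.9306
    (1,1) via y @ 4.9800  # hit
  → r_3 = 4.9800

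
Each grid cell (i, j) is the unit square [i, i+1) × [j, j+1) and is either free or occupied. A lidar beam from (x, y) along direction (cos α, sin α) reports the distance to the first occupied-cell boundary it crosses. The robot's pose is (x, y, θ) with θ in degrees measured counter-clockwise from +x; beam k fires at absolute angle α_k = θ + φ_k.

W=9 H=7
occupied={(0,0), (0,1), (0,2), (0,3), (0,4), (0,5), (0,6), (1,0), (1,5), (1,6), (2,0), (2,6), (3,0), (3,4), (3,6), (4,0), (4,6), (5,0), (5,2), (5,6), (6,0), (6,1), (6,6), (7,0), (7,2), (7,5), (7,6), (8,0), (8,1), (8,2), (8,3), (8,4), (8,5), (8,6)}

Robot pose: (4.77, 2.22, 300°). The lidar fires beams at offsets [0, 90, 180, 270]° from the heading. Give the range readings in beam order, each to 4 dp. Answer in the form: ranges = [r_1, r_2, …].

ranges = [1.4087, 0.2656, 2.0554, 2.4400]

beam 1: φ=0°, α=300°
  direction (0.5000, -0.8660); cell (4,2); t to first gridline: x 0.4600, y 0.2540 (then +2.0000 / +1.1547)
    (4,1) via y @ 0.2540
    (5,1) via x @ 0.4600
    (5,0) via y @ 1.4087  # hit
  → r_1 = 1.4087
beam 2: φ=90°, α=30°
  direction (0.8660, 0.5000); cell (4,2); t to first gridline: x 0.2656, y 1.5600 (then +1.1547 / +2.0000)
    (5,2) via x @ 0.2656  # hit
  → r_2 = 0.2656
beam 3: φ=180°, α=120°
  direction (-0.5000, 0.8660); cell (4,2); t to first gridline: x 1.5400, y 0.9007 (then +2.0000 / +1.1547)
    (4,3) via y @ 0.9007
    (3,3) via x @ 1.5400
    (3,4) via y @ 2.0554  # hit
  → r_3 = 2.0554
beam 4: φ=270°, α=210°
  direction (-0.8660, -0.5000); cell (4,2); t to first gridline: x 0.8891, y 0.4400 (then +1.1547 / +2.0000)
    (4,1) via y @ 0.4400
    (3,1) via x @ 0.8891
    (2,1) via x @ 2.0438
    (2,0) via y @ 2.4400  # hit
  → r_4 = 2.4400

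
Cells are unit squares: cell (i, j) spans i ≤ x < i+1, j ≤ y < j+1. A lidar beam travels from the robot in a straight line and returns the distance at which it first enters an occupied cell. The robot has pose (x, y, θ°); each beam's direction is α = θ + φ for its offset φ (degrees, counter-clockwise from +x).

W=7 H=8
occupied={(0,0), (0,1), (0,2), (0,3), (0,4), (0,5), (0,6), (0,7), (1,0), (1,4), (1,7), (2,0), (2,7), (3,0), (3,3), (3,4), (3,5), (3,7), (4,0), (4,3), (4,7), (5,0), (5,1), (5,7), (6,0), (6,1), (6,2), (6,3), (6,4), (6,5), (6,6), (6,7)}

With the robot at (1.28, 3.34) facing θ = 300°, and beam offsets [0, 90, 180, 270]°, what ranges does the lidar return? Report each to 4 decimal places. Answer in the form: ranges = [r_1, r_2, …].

ranges = [2.7020, 1.9861, 0.5600, 0.3233]

beam 1: φ=0°, α=300°
  d=(0.5000,-0.8660)  start (1,3)  tX=1.4400 tY=0.3926  stride 1/|dx|=2.0000 1/|dy|=1.1547
    cross y-line → (1,2), t=0.3926
    cross x-line → (2,2), t=1.4400
    cross y-line → (2,1), t=1.5473
    cross y-line → (2,0), t=2.7020 (wall)
  → r_1 = 2.7020
beam 2: φ=90°, α=30°
  d=(0.8660,0.5000)  start (1,3)  tX=0.8314 tY=1.3200  stride 1/|dx|=1.1547 1/|dy|=2.0000
    cross x-line → (2,3), t=0.8314
    cross y-line → (2,4), t=1.3200
    cross x-line → (3,4), t=1.9861 (wall)
  → r_2 = 1.9861
beam 3: φ=180°, α=120°
  d=(-0.5000,0.8660)  start (1,3)  tX=0.5600 tY=0.7621  stride 1/|dx|=2.0000 1/|dy|=1.1547
    cross x-line → (0,3), t=0.5600 (wall)
  → r_3 = 0.5600
beam 4: φ=270°, α=210°
  d=(-0.8660,-0.5000)  start (1,3)  tX=0.3233 tY=0.6800  stride 1/|dx|=1.1547 1/|dy|=2.0000
    cross x-line → (0,3), t=0.3233 (wall)
  → r_4 = 0.3233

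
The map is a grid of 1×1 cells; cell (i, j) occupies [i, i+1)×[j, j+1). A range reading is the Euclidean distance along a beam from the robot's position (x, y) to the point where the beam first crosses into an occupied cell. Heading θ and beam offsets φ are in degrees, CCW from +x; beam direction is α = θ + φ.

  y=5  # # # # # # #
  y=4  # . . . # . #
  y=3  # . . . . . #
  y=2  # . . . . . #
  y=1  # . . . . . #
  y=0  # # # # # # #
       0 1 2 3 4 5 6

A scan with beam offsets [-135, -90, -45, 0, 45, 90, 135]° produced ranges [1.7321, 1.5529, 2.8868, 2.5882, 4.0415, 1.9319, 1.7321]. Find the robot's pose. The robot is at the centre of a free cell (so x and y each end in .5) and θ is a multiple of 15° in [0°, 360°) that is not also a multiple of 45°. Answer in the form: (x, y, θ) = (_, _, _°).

The pose lattice has 19·16 = 304 candidates. Test each by forward raycasting.
  (2.5, 2.5, 285°): beam 3 = 1.7321 ≠ 2.8868 ✗
  (3.5, 3.5, 240°): beam 1 = 1.5529 ≠ 1.7321 ✗
  (1.5, 3.5, 105°): beam 1 = 5.0000 ≠ 1.7321 ✗
  …
  (2.5, 3.5, 285°): r_1=1.7321, r_2=1.5529, r_3=2.8868, r_4=2.5882, r_5=4.0415, r_6=1.9319, r_7=1.7321 — all match ✓
Only this pose fits every beam.

(x, y, θ) = (2.5, 3.5, 285°)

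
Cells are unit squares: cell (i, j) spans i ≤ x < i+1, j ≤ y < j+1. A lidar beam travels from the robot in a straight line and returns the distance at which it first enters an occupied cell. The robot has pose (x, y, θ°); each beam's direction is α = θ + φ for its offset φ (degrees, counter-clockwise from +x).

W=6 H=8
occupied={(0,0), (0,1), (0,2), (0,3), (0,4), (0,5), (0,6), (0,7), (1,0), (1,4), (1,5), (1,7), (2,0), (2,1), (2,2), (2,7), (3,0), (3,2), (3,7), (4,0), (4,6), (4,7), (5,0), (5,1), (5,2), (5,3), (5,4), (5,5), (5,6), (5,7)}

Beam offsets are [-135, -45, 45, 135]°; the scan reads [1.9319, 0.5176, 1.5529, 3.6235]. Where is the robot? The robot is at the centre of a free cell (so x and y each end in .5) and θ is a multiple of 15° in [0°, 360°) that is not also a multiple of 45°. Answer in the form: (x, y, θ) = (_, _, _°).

(x, y, θ) = (4.5, 4.5, 60°)

Candidates: 18 free-cell centres × 16 headings = 288 poses. Raycast each; keep the one whose scan matches to 4 dp.
  (1.5, 6.5, 120°): beam 1 = 3.6235 ≠ 1.9319 ✗
  (2.5, 4.5, 255°): beam 1 = 1.0000 ≠ 1.9319 ✗
  (3.5, 5.5, 345°): beam 1 = 1.7321 ≠ 1.9319 ✗
  (1.5, 6.5, 15°): beam 1 = 0.5774 ≠ 1.9319 ✗
  …
  (4.5, 4.5, 60°): r_1=1.9319, r_2=0.5176, r_3=1.5529, r_4=3.6235 — all match ✓
Only this pose fits every beam.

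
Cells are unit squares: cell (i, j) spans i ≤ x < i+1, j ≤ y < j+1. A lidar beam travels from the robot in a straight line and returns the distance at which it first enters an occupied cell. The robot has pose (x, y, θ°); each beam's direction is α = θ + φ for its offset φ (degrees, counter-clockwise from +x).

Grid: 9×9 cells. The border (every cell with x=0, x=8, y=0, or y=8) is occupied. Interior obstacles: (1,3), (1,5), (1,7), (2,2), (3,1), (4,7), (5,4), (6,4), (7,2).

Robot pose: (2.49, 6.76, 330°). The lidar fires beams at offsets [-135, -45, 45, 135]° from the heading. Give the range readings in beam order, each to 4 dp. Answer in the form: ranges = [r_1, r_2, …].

beam 1: φ=-135°, α=195°
  dir = (cos 195°, sin 195°) = (-0.9659, -0.2588); from cell (2,6)
  next x-line at t=0.5073, next y-line at t=2.9364; Δt_x=1.0353, Δt_y=3.8637
    x: enter (1,6) at t=0.5073
    x: enter (0,6) at t=1.5426 ← occupied
  → r_1 = 1.5426
beam 2: φ=-45°, α=285°
  dir = (cos 285°, sin 285°) = (0.2588, -0.9659); from cell (2,6)
  next x-line at t=1.9705, next y-line at t=0.7868; Δt_x=3.8637, Δt_y=1.0353
    y: enter (2,5) at t=0.7868
    y: enter (2,4) at t=1.8221
    x: enter (3,4) at t=1.9705
    y: enter (3,3) at t=2.8574
    y: enter (3,2) at t=3.8926
    y: enter (3,1) at t=4.9279 ← occupied
  → r_2 = 4.9279
beam 3: φ=45°, α=15°
  dir = (cos 15°, sin 15°) = (0.9659, 0.2588); from cell (2,6)
  next x-line at t=0.5280, next y-line at t=0.9273; Δt_x=1.0353, Δt_y=3.8637
    x: enter (3,6) at t=0.5280
    y: enter (3,7) at t=0.9273
    x: enter (4,7) at t=1.5633 ← occupied
  → r_3 = 1.5633
beam 4: φ=135°, α=105°
  dir = (cos 105°, sin 105°) = (-0.2588, 0.9659); from cell (2,6)
  next x-line at t=1.8932, next y-line at t=0.2485; Δt_x=3.8637, Δt_y=1.0353
    y: enter (2,7) at t=0.2485
    y: enter (2,8) at t=1.2837 ← occupied
  → r_4 = 1.2837

ranges = [1.5426, 4.9279, 1.5633, 1.2837]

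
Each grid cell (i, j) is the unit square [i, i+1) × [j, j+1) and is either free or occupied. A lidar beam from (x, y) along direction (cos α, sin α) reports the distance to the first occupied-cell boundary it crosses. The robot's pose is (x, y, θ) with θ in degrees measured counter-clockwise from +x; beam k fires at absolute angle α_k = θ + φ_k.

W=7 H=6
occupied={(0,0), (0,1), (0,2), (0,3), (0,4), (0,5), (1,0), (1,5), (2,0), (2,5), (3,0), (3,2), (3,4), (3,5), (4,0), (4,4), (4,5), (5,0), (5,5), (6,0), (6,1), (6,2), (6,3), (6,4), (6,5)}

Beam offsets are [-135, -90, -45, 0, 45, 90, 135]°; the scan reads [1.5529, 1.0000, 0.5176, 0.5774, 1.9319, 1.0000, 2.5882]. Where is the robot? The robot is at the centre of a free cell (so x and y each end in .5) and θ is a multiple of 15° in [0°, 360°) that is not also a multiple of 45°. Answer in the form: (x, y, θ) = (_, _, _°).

(x, y, θ) = (2.5, 1.5, 300°)

Candidates: 17 free-cell centres × 16 headings = 272 poses. Raycast each; keep the one whose scan matches to 4 dp.
  (2.5, 4.5, 165°): beam 1 = 0.5774 ≠ 1.5529 ✗
  (4.5, 1.5, 75°): beam 1 = 0.5774 ≠ 1.5529 ✗
  (1.5, 4.5, 345°): beam 1 = 0.5774 ≠ 1.5529 ✗
  (1.5, 4.5, 120°): beam 5 = 0.5176 ≠ 1.9319 ✗
  …
  (2.5, 1.5, 300°): r_1=1.5529, r_2=1.0000, r_3=0.5176, r_4=0.5774, r_5=1.9319, r_6=1.0000, r_7=2.5882 — all match ✓
Unique over the lattice → pose = (2.5, 1.5, 300°).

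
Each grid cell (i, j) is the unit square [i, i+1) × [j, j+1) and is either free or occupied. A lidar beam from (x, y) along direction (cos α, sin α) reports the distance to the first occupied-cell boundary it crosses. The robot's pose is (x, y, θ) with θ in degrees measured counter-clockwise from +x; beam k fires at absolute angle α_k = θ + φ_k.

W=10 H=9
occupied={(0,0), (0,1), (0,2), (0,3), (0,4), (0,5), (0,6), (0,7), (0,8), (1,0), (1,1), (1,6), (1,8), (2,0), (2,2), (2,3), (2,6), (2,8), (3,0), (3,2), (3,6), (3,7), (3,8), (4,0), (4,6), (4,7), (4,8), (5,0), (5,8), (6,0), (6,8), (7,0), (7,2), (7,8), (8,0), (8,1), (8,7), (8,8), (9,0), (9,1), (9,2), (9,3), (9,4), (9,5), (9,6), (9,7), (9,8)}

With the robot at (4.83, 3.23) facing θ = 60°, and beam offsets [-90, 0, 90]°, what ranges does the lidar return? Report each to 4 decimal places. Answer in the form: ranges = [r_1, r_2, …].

ranges = [3.6604, 5.5079, 4.4225]

beam 1: φ=-90°, α=330°
  direction (0.8660, -0.5000); cell (4,3); t to first gridline: x 0.1963, y 0.4600 (then +1.1547 / +2.0000)
    (5,3) via x @ 0.1963
    (5,2) via y @ 0.4600
    (6,2) via x @ 1.3510
    (6,1) via y @ 2.4600
    (7,1) via x @ 2.5057
    (8,1) via x @ 3.6604  # hit
  → r_1 = 3.6604
beam 2: φ=0°, α=60°
  direction (0.5000, 0.8660); cell (4,3); t to first gridline: x 0.3400, y 0.8891 (then +2.0000 / +1.1547)
    (5,3) via x @ 0.3400
    (5,4) via y @ 0.8891
    (5,5) via y @ 2.0438
    (6,5) via x @ 2.3400
    (6,6) via y @ 3.1985
    (7,6) via x @ 4.3400
    (7,7) via y @ 4.3532
    (7,8) via y @ 5.5079  # hit
  → r_2 = 5.5079
beam 3: φ=90°, α=150°
  direction (-0.8660, 0.5000); cell (4,3); t to first gridline: x 0.9584, y 1.5400 (then +1.1547 / +2.0000)
    (3,3) via x @ 0.9584
    (3,4) via y @ 1.5400
    (2,4) via x @ 2.1131
    (1,4) via x @ 3.2678
    (1,5) via y @ 3.5400
    (0,5) via x @ 4.4225  # hit
  → r_3 = 4.4225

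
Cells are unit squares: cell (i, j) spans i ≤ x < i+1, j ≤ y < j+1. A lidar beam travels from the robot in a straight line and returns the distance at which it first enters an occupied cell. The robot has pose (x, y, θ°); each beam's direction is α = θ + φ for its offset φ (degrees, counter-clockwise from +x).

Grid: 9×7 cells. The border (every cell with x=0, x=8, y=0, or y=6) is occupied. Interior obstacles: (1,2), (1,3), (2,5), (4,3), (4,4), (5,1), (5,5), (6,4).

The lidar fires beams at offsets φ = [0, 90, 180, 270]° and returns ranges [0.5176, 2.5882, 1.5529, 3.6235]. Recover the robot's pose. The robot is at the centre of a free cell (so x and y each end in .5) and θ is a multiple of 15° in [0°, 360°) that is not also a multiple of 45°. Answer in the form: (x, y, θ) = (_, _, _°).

Enumerate (i+0.5, j+0.5, θ) over the 27 free cells and 16 admissible headings. For each, cast all 4 beams and compare to the given ranges.
  (6.5, 2.5, 60°): beam 1 = 3.0000 ≠ 0.5176 ✗
  (6.5, 3.5, 195°): beam 1 = 1.5529 ≠ 0.5176 ✗
  (3.5, 3.5, 330°): beam 1 = 0.5774 ≠ 0.5176 ✗
  …
  (4.5, 2.5, 75°): r_1=0.5176, r_2=2.5882, r_3=1.5529, r_4=3.6235 — all match ✓
No second candidate reproduces the full scan.

(x, y, θ) = (4.5, 2.5, 75°)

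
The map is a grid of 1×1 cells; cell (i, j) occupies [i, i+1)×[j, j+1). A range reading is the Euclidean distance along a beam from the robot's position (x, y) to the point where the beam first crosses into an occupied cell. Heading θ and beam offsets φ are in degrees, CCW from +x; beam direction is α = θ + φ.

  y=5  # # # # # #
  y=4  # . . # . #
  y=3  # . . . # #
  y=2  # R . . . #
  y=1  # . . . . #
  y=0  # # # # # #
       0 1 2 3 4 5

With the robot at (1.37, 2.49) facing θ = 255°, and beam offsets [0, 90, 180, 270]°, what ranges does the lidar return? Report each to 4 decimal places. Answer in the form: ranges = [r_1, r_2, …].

ranges = [1.4296, 3.7581, 2.5985, 0.3831]

beam 1: φ=0°, α=255°
  direction (-0.2588, -0.9659); cell (1,2); t to first gridline: x 1.4296, y 0.5073 (then +3.8637 / +1.0353)
    (1,1) via y @ 0.5073
    (0,1) via x @ 1.4296  # hit
  → r_1 = 1.4296
beam 2: φ=90°, α=345°
  direction (0.9659, -0.2588); cell (1,2); t to first gridline: x 0.6522, y 1.8932 (then +1.0353 / +3.8637)
    (2,2) via x @ 0.6522
    (3,2) via x @ 1.6875
    (3,1) via y @ 1.8932
    (4,1) via x @ 2.7228
    (5,1) via x @ 3.7581  # hit
  → r_2 = 3.7581
beam 3: φ=180°, α=75°
  direction (0.2588, 0.9659); cell (1,2); t to first gridline: x 2.4341, y 0.5280 (then +3.8637 / +1.0353)
    (1,3) via y @ 0.5280
    (1,4) via y @ 1.5633
    (2,4) via x @ 2.4341
    (2,5) via y @ 2.5985  # hit
  → r_3 = 2.5985
beam 4: φ=270°, α=165°
  direction (-0.9659, 0.2588); cell (1,2); t to first gridline: x 0.3831, y 1.9705 (then +1.0353 / +3.8637)
    (0,2) via x @ 0.3831  # hit
  → r_4 = 0.3831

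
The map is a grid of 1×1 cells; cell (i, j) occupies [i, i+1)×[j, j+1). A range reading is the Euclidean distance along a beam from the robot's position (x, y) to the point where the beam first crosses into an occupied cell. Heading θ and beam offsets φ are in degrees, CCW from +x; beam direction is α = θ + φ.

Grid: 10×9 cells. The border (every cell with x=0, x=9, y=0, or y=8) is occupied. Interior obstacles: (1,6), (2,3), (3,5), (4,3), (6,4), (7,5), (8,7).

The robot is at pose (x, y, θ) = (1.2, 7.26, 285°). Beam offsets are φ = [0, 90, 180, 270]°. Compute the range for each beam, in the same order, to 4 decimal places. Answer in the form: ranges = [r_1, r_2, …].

ranges = [0.2692, 2.8591, 0.7661, 0.2071]

beam 1: φ=0°, α=285°
  cosα=0.2588 sinα=-0.9659 | (1,7) | tMaxX 3.0910 tMaxY 0.2692 | tΔX 3.8637 tΔY 1.0353
    t=0.2692 [y] (1,6) — stop
  → r_1 = 0.2692
beam 2: φ=90°, α=15°
  cosα=0.9659 sinα=0.2588 | (1,7) | tMaxX 0.8282 tMaxY 2.8591 | tΔX 1.0353 tΔY 3.8637
    t=0.8282 [x] (2,7)
    t=1.8635 [x] (3,7)
    t=2.8591 [y] (3,8) — stop
  → r_2 = 2.8591
beam 3: φ=180°, α=105°
  cosα=-0.2588 sinα=0.9659 | (1,7) | tMaxX 0.7727 tMaxY 0.7661 | tΔX 3.8637 tΔY 1.0353
    t=0.7661 [y] (1,8) — stop
  → r_3 = 0.7661
beam 4: φ=270°, α=195°
  cosα=-0.9659 sinα=-0.2588 | (1,7) | tMaxX 0.2071 tMaxY 1.0046 | tΔX 1.0353 tΔY 3.8637
    t=0.2071 [x] (0,7) — stop
  → r_4 = 0.2071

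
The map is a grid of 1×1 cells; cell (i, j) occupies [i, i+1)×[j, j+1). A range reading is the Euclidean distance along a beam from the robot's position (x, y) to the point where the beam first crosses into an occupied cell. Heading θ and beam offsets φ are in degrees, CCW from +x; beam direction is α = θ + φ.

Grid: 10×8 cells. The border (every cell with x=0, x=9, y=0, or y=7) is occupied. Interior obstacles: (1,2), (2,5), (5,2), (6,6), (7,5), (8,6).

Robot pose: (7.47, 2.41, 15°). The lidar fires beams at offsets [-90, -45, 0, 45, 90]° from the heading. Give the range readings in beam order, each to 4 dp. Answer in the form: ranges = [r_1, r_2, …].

ranges = [1.4597, 1.7667, 1.5840, 3.0600, 3.7166]

beam 1: φ=-90°, α=285°
  dir = (cos 285°, sin 285°) = (0.2588, -0.9659); from cell (7,2)
  next x-line at t=2.0478, next y-line at t=0.4245; Δt_x=3.8637, Δt_y=1.0353
    y: enter (7,1) at t=0.4245
    y: enter (7,0) at t=1.4597 ← occupied
  → r_1 = 1.4597
beam 2: φ=-45°, α=330°
  dir = (cos 330°, sin 330°) = (0.8660, -0.5000); from cell (7,2)
  next x-line at t=0.6120, next y-line at t=0.8200; Δt_x=1.1547, Δt_y=2.0000
    x: enter (8,2) at t=0.6120
    y: enter (8,1) at t=0.8200
    x: enter (9,1) at t=1.7667 ← occupied
  → r_2 = 1.7667
beam 3: φ=0°, α=15°
  dir = (cos 15°, sin 15°) = (0.9659, 0.2588); from cell (7,2)
  next x-line at t=0.5487, next y-line at t=2.2796; Δt_x=1.0353, Δt_y=3.8637
    x: enter (8,2) at t=0.5487
    x: enter (9,2) at t=1.5840 ← occupied
  → r_3 = 1.5840
beam 4: φ=45°, α=60°
  dir = (cos 60°, sin 60°) = (0.5000, 0.8660); from cell (7,2)
  next x-line at t=1.0600, next y-line at t=0.6813; Δt_x=2.0000, Δt_y=1.1547
    y: enter (7,3) at t=0.6813
    x: enter (8,3) at t=1.0600
    y: enter (8,4) at t=1.8360
    y: enter (8,5) at t=2.9907
    x: enter (9,5) at t=3.0600 ← occupied
  → r_4 = 3.0600
beam 5: φ=90°, α=105°
  dir = (cos 105°, sin 105°) = (-0.2588, 0.9659); from cell (7,2)
  next x-line at t=1.8159, next y-line at t=0.6108; Δt_x=3.8637, Δt_y=1.0353
    y: enter (7,3) at t=0.6108
    y: enter (7,4) at t=1.6461
    x: enter (6,4) at t=1.8159
    y: enter (6,5) at t=2.6814
    y: enter (6,6) at t=3.7166 ← occupied
  → r_5 = 3.7166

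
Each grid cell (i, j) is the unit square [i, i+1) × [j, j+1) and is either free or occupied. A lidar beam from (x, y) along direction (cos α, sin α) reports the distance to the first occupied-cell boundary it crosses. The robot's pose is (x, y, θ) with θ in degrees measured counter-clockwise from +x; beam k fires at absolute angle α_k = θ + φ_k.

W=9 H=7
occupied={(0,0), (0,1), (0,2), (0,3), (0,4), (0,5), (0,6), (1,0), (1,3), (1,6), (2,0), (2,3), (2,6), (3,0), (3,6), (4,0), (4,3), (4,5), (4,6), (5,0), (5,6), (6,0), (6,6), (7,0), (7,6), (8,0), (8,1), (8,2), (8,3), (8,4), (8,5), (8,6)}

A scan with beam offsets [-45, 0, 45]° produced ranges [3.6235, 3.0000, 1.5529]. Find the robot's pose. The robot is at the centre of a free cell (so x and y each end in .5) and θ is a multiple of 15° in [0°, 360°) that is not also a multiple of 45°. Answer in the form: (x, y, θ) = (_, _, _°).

The pose lattice has 31·16 = 496 candidates. Test each by forward raycasting.
  (2.5, 1.5, 345°): beam 1 = 0.5774 ≠ 3.6235 ✗
  (7.5, 3.5, 165°): beam 1 = 2.8868 ≠ 3.6235 ✗
  (5.5, 2.5, 30°): beam 1 = 2.5882 ≠ 3.6235 ✗
  (7.5, 5.5, 345°): beam 1 = 1.0000 ≠ 3.6235 ✗
  …
  (6.5, 4.5, 300°): r_1=3.6235, r_2=3.0000, r_3=1.5529 — all match ✓
Only this pose fits every beam.

(x, y, θ) = (6.5, 4.5, 300°)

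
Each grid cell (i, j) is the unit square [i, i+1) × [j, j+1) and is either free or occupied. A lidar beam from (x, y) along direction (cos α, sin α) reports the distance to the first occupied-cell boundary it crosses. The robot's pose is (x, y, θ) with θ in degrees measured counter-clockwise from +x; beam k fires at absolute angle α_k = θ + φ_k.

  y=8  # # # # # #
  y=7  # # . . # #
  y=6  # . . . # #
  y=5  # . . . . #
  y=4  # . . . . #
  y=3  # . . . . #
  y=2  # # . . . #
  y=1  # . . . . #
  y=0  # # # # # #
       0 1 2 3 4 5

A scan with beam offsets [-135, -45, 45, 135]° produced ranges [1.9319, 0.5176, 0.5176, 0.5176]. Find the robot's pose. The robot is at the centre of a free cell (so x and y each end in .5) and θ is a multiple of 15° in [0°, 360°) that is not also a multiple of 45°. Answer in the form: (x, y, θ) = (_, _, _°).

(x, y, θ) = (1.5, 1.5, 120°)

Candidates: 24 free-cell centres × 16 headings = 384 poses. Raycast each; keep the one whose scan matches to 4 dp.
  (3.5, 3.5, 285°): beam 1 = 2.8868 ≠ 1.9319 ✗
  (3.5, 2.5, 210°): beam 1 = 3.6235 ≠ 1.9319 ✗
  (3.5, 5.5, 165°): beam 1 = 1.0000 ≠ 1.9319 ✗
  (1.5, 6.5, 150°): beam 1 = 2.5882 ≠ 1.9319 ✗
  …
  (1.5, 1.5, 120°): r_1=1.9319, r_2=0.5176, r_3=0.5176, r_4=0.5176 — all match ✓
Unique over the lattice → pose = (1.5, 1.5, 120°).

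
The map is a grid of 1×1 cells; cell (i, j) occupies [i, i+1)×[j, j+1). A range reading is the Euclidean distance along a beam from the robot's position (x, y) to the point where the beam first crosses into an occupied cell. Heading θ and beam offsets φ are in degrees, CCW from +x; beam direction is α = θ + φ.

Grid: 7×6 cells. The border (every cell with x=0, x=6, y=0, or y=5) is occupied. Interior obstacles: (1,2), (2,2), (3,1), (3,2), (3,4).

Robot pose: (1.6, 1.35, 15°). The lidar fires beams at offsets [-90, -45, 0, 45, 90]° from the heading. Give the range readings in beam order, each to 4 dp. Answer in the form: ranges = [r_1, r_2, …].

beam 1: φ=-90°, α=285°
  direction (0.2588, -0.9659); cell (1,1); t to first gridline: x 1.5455, y 0.3623 (then +3.8637 / +1.0353)
    (1,0) via y @ 0.3623  # hit
  → r_1 = 0.3623
beam 2: φ=-45°, α=330°
  direction (0.8660, -0.5000); cell (1,1); t to first gridline: x 0.4619, y 0.7000 (then +1.1547 / +2.0000)
    (2,1) via x @ 0.4619
    (2,0) via y @ 0.7000  # hit
  → r_2 = 0.7000
beam 3: φ=0°, α=15°
  direction (0.9659, 0.2588); cell (1,1); t to first gridline: x 0.4141, y 2.5114 (then +1.0353 / +3.8637)
    (2,1) via x @ 0.4141
    (3,1) via x @ 1.4494  # hit
  → r_3 = 1.4494
beam 4: φ=45°, α=60°
  direction (0.5000, 0.8660); cell (1,1); t to first gridline: x 0.8000, y 0.7506 (then +2.0000 / +1.1547)
    (1,2) via y @ 0.7506  # hit
  → r_4 = 0.7506
beam 5: φ=90°, α=105°
  direction (-0.2588, 0.9659); cell (1,1); t to first gridline: x 2.3182, y 0.6729 (then +3.8637 / +1.0353)
    (1,2) via y @ 0.6729  # hit
  → r_5 = 0.6729

ranges = [0.3623, 0.7000, 1.4494, 0.7506, 0.6729]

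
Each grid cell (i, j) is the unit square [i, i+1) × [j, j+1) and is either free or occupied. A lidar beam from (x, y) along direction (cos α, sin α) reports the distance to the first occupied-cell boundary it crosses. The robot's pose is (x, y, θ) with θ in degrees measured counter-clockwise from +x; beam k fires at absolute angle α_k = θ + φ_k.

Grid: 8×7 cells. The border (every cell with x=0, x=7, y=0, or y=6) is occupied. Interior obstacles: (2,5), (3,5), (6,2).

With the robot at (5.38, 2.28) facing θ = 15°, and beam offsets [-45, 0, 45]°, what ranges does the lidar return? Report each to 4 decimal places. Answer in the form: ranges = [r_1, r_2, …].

beam 1: φ=-45°, α=330°
  d=(0.8660,-0.5000)  start (5,2)  tX=0.7159 tY=0.5600  stride 1/|dx|=1.1547 1/|dy|=2.0000
    cross y-line → (5,1), t=0.5600
    cross x-line → (6,1), t=0.7159
    cross x-line → (7,1), t=1.8706 (wall)
  → r_1 = 1.8706
beam 2: φ=0°, α=15°
  d=(0.9659,0.2588)  start (5,2)  tX=0.6419 tY=2.7819  stride 1/|dx|=1.0353 1/|dy|=3.8637
    cross x-line → (6,2), t=0.6419 (wall)
  → r_2 = 0.6419
beam 3: φ=45°, α=60°
  d=(0.5000,0.8660)  start (5,2)  tX=1.2400 tY=0.8314  stride 1/|dx|=2.0000 1/|dy|=1.1547
    cross y-line → (5,3), t=0.8314
    cross x-line → (6,3), t=1.2400
    cross y-line → (6,4), t=1.9861
    cross y-line → (6,5), t=3.1408
    cross x-line → (7,5), t=3.2400 (wall)
  → r_3 = 3.2400

ranges = [1.8706, 0.6419, 3.2400]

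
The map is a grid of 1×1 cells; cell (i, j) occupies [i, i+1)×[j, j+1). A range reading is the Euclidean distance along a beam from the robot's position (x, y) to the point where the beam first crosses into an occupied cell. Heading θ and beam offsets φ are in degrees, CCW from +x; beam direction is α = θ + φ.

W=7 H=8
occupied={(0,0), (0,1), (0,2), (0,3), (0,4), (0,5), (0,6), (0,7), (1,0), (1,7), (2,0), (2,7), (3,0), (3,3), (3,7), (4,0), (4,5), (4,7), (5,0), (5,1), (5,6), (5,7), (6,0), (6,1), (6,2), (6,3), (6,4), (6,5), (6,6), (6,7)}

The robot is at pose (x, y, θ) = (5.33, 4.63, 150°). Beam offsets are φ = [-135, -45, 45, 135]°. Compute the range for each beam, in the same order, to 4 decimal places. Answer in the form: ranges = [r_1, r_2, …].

beam 1: φ=-135°, α=15°
  d=(0.9659,0.2588)  start (5,4)  tX=0.6936 tY=1.4296  stride 1/|dx|=1.0353 1/|dy|=3.8637
    cross x-line → (6,4), t=0.6936 (wall)
  → r_1 = 0.6936
beam 2: φ=-45°, α=105°
  d=(-0.2588,0.9659)  start (5,4)  tX=1.2750 tY=0.3831  stride 1/|dx|=3.8637 1/|dy|=1.0353
    cross y-line → (5,5), t=0.3831
    cross x-line → (4,5), t=1.2750 (wall)
  → r_2 = 1.2750
beam 3: φ=45°, α=195°
  d=(-0.9659,-0.2588)  start (5,4)  tX=0.3416 tY=2.4341  stride 1/|dx|=1.0353 1/|dy|=3.8637
    cross x-line → (4,4), t=0.3416
    cross x-line → (3,4), t=1.3769
    cross x-line → (2,4), t=2.4122
    cross y-line → (2,3), t=2.4341
    cross x-line → (1,3), t=3.4475
    cross x-line → (0,3), t=4.4827 (wall)
  → r_3 = 4.4827
beam 4: φ=135°, α=285°
  d=(0.2588,-0.9659)  start (5,4)  tX=2.5887 tY=0.6522  stride 1/|dx|=3.8637 1/|dy|=1.0353
    cross y-line → (5,3), t=0.6522
    cross y-line → (5,2), t=1.6875
    cross x-line → (6,2), t=2.5887 (wall)
  → r_4 = 2.5887

ranges = [0.6936, 1.2750, 4.4827, 2.5887]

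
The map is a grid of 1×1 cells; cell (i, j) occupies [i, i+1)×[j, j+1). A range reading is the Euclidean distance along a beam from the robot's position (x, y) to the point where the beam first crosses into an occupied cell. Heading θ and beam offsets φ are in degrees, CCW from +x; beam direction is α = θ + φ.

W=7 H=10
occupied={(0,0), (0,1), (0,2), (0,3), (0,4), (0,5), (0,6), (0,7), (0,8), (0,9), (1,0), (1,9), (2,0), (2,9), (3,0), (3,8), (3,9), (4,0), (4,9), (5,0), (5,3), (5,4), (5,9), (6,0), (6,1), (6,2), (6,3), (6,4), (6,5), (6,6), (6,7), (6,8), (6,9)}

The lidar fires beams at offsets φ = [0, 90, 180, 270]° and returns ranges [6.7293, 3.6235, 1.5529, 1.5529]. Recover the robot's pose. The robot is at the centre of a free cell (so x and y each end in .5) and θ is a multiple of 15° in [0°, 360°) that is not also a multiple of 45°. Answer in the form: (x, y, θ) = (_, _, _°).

(x, y, θ) = (2.5, 7.5, 285°)

The pose lattice has 37·16 = 592 candidates. Test each by forward raycasting.
  (2.5, 2.5, 300°): beam 1 = 1.7321 ≠ 6.7293 ✗
  (5.5, 5.5, 345°): beam 1 = 0.5176 ≠ 6.7293 ✗
  (2.5, 1.5, 330°): beam 1 = 1.0000 ≠ 6.7293 ✗
  (5.5, 7.5, 150°): beam 1 = 1.7321 ≠ 6.7293 ✗
  (4.5, 8.5, 120°): beam 1 = 0.5774 ≠ 6.7293 ✗
  …
  (2.5, 7.5, 285°): r_1=6.7293, r_2=3.6235, r_3=1.5529, r_4=1.5529 — all match ✓
Unique over the lattice → pose = (2.5, 7.5, 285°).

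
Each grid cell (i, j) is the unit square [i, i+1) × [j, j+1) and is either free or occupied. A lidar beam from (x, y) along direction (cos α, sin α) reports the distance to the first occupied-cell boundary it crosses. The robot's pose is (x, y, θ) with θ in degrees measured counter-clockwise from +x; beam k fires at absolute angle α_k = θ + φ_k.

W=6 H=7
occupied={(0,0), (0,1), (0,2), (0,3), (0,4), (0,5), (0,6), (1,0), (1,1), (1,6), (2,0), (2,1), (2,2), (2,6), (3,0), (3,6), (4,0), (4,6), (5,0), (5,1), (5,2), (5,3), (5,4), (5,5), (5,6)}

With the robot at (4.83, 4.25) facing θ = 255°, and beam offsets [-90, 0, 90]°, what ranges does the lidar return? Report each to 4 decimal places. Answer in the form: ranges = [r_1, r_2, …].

beam 1: φ=-90°, α=165°
  d=(-0.9659,0.2588)  start (4,4)  tX=0.8593 tY=2.8978  stride 1/|dx|=1.0353 1/|dy|=3.8637
    cross x-line → (3,4), t=0.8593
    cross x-line → (2,4), t=1.8946
    cross y-line → (2,5), t=2.8978
    cross x-line → (1,5), t=2.9298
    cross x-line → (0,5), t=3.9651 (wall)
  → r_1 = 3.9651
beam 2: φ=0°, α=255°
  d=(-0.2588,-0.9659)  start (4,4)  tX=3.2069 tY=0.2588  stride 1/|dx|=3.8637 1/|dy|=1.0353
    cross y-line → (4,3), t=0.2588
    cross y-line → (4,2), t=1.2941
    cross y-line → (4,1), t=2.3294
    cross x-line → (3,1), t=3.2069
    cross y-line → (3,0), t=3.3646 (wall)
  → r_2 = 3.3646
beam 3: φ=90°, α=345°
  d=(0.9659,-0.2588)  start (4,4)  tX=0.1760 tY=0.9659  stride 1/|dx|=1.0353 1/|dy|=3.8637
    cross x-line → (5,4), t=0.1760 (wall)
  → r_3 = 0.1760

ranges = [3.9651, 3.3646, 0.1760]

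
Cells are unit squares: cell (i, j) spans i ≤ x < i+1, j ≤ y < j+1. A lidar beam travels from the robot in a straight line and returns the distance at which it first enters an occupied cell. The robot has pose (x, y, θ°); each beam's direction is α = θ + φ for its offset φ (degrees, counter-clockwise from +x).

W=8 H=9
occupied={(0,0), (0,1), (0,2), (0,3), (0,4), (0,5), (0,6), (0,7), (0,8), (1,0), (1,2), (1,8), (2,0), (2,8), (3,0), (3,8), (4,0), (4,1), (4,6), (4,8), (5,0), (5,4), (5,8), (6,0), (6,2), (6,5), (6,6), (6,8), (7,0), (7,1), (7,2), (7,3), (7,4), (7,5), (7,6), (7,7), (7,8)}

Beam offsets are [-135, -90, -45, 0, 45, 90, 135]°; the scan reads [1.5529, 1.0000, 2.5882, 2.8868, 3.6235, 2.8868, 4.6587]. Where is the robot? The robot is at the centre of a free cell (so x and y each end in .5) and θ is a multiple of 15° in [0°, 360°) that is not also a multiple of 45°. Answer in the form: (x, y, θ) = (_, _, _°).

(x, y, θ) = (2.5, 3.5, 300°)

Enumerate (i+0.5, j+0.5, θ) over the 35 free cells and 16 admissible headings. For each, cast all 7 beams and compare to the given ranges.
  (2.5, 6.5, 15°): beam 1 = 3.0000 ≠ 1.5529 ✗
  (2.5, 2.5, 345°): beam 1 = 0.5774 ≠ 1.5529 ✗
  (3.5, 7.5, 345°): beam 1 = 2.8868 ≠ 1.5529 ✗
  (5.5, 2.5, 120°): beam 1 = 0.5176 ≠ 1.5529 ✗
  …
  (2.5, 3.5, 300°): r_1=1.5529, r_2=1.0000, r_3=2.5882, r_4=2.8868, r_5=3.6235, r_6=2.8868, r_7=4.6587 — all match ✓
Only this pose fits every beam.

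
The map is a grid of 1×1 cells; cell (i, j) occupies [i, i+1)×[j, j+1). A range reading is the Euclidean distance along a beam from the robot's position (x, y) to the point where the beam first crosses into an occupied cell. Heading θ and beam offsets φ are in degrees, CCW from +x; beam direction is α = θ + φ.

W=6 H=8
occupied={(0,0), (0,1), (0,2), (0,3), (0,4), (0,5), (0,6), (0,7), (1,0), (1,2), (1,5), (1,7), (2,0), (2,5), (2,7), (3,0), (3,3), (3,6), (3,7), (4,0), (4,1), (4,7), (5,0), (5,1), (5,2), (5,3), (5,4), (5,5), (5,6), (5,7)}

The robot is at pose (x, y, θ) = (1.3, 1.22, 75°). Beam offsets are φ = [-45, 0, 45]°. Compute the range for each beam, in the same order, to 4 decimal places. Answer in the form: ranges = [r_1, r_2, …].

beam 1: φ=-45°, α=30°
  direction (0.8660, 0.5000); cell (1,1); t to first gridline: x 0.8083, y 1.5600 (then +1.1547 / +2.0000)
    (2,1) via x @ 0.8083
    (2,2) via y @ 1.5600
    (3,2) via x @ 1.9630
    (4,2) via x @ 3.1177
    (4,3) via y @ 3.5600
    (5,3) via x @ 4.2724  # hit
  → r_1 = 4.2724
beam 2: φ=0°, α=75°
  direction (0.2588, 0.9659); cell (1,1); t to first gridline: x 2.7046, y 0.8075 (then +3.8637 / +1.0353)
    (1,2) via y @ 0.8075  # hit
  → r_2 = 0.8075
beam 3: φ=45°, α=120°
  direction (-0.5000, 0.8660); cell (1,1); t to first gridline: x 0.6000, y 0.9007 (then +2.0000 / +1.1547)
    (0,1) via x @ 0.6000  # hit
  → r_3 = 0.6000

ranges = [4.2724, 0.8075, 0.6000]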